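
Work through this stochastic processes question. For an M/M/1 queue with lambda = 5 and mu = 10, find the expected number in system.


rho = 5/10 = 0.5000
L = rho/(1-rho)
= 0.5000/0.5000
= 1.0000

1.0000


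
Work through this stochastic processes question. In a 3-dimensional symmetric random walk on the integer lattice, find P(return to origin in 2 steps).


P(return in 2 steps) = P(reverse first step) = 1/(2d)
= 1/6
= 0.1667

0.1667


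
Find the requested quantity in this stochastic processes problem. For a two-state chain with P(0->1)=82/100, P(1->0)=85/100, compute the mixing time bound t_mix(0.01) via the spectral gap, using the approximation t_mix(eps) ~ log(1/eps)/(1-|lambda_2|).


lambda_2 = |1 - p01 - p10| = |1 - 0.8200 - 0.8500| = 0.6700
t_mix ~ log(1/eps)/(1 - |lambda_2|)
= log(100)/(1 - 0.6700) = 4.6052/0.3300
= 13.9551

13.9551


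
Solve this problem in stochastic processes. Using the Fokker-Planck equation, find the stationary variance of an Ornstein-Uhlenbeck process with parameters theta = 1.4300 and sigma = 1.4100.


Stationary variance = sigma^2 / (2*theta)
= 1.4100^2 / (2*1.4300)
= 1.9881 / 2.8600
= 0.6951

0.6951


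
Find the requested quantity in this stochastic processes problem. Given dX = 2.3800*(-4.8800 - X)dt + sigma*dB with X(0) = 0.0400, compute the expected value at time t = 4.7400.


E[X(t)] = mu + (X(0) - mu)*exp(-theta*t)
= -4.8800 + (0.0400 - -4.8800)*exp(-2.3800*4.7400)
= -4.8800 + 4.9200 * 1.2608e-05
= -4.8799

-4.8799


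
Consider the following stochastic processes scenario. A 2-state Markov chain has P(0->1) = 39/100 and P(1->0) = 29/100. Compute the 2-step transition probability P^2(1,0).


Computing P^2 by matrix multiplication.
P = [[0.6100, 0.3900], [0.2900, 0.7100]]
After raising P to the power 2:
P^2(1,0) = 0.3828

0.3828


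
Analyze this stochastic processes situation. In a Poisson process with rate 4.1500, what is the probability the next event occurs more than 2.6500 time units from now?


P(X > t) = exp(-lambda * t)
= exp(-4.1500 * 2.6500)
= exp(-10.9975) = 1.6744e-05

1.6744e-05


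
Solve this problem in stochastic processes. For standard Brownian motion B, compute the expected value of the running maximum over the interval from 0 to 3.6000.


E(max B(s)) = sqrt(2t/pi)
= sqrt(2*3.6000/pi)
= sqrt(2.2918)
= 1.5139

1.5139


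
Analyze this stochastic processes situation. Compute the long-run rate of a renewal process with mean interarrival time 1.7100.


Long-run renewal rate = 1/E(X)
= 1/1.7100
= 0.5848

0.5848


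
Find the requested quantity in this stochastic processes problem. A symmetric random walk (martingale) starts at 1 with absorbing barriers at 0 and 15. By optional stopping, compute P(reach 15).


By optional stopping theorem: E(M at tau) = M(0) = 1
P(hit 15)*15 + P(hit 0)*0 = 1
P(hit 15) = (1 - 0)/(15 - 0) = 1/15 = 0.0667

0.0667


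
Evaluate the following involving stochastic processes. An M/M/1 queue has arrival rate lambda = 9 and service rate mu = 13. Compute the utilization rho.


rho = lambda/mu
= 9/13
= 0.6923

0.6923


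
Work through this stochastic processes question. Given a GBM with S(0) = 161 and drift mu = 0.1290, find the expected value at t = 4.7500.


E[S(t)] = S(0) * exp(mu * t)
= 161 * exp(0.1290 * 4.7500)
= 161 * 1.8455
= 297.1254

297.1254


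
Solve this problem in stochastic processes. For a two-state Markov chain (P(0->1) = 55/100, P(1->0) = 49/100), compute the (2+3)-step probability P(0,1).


P^5 = P^2 * P^3
Computing via matrix multiplication of the transition matrix.
Entry (0,1) of P^5 = 0.5288

0.5288


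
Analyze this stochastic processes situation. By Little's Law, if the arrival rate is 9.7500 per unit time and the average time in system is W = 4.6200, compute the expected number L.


Little's Law: L = lambda * W
= 9.7500 * 4.6200
= 45.0450

45.0450


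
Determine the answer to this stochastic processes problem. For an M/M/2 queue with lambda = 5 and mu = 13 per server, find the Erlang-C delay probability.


a = lambda/mu = 0.3846
rho = a/c = 0.1923
Erlang-C formula applied:
C(c,a) = 0.0620

0.0620


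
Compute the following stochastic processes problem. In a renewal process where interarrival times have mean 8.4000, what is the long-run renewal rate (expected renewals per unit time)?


Long-run renewal rate = 1/E(X)
= 1/8.4000
= 0.1190

0.1190


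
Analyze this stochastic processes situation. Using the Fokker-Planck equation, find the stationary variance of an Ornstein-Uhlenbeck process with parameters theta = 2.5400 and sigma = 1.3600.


Stationary variance = sigma^2 / (2*theta)
= 1.3600^2 / (2*2.5400)
= 1.8496 / 5.0800
= 0.3641

0.3641


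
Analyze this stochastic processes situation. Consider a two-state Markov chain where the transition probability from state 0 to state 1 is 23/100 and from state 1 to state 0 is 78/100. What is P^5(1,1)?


Computing P^5 by matrix multiplication.
P = [[0.7700, 0.2300], [0.7800, 0.2200]]
After raising P to the power 5:
P^5(1,1) = 0.2277

0.2277


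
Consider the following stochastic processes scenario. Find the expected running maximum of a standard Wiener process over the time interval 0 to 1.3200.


E(max B(s)) = sqrt(2t/pi)
= sqrt(2*1.3200/pi)
= sqrt(0.8403)
= 0.9167

0.9167


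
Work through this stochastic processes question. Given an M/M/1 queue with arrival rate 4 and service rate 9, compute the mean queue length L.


rho = 4/9 = 0.4444
L = rho/(1-rho)
= 0.4444/0.5556
= 0.8000

0.8000


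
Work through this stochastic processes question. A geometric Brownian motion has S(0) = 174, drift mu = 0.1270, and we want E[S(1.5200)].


E[S(t)] = S(0) * exp(mu * t)
= 174 * exp(0.1270 * 1.5200)
= 174 * 1.2129
= 211.0500

211.0500


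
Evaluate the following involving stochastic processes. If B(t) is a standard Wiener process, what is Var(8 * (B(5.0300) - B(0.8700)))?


Var(alpha*(B(t)-B(s))) = alpha^2 * (t-s)
= 8^2 * (5.0300 - 0.8700)
= 64 * 4.1600
= 266.2400

266.2400


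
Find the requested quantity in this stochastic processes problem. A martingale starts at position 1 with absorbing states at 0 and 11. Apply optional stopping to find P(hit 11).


By optional stopping theorem: E(M at tau) = M(0) = 1
P(hit 11)*11 + P(hit 0)*0 = 1
P(hit 11) = (1 - 0)/(11 - 0) = 1/11 = 0.0909

0.0909


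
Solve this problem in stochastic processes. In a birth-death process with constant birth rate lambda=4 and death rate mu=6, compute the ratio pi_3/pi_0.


For birth-death process, pi_n/pi_0 = (lambda/mu)^n
= (4/6)^3
= 0.2963

0.2963


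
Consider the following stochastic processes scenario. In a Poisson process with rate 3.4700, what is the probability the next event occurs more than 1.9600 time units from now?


P(X > t) = exp(-lambda * t)
= exp(-3.4700 * 1.9600)
= exp(-6.8012) = 0.0011

0.0011


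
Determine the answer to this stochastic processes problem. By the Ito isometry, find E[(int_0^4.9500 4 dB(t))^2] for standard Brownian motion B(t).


By Ito isometry: E[(int f dB)^2] = int f^2 dt
= 4^2 * 4.9500
= 16 * 4.9500 = 79.2000

79.2000


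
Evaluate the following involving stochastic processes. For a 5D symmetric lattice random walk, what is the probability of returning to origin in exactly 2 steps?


P(return in 2 steps) = P(reverse first step) = 1/(2d)
= 1/10
= 0.1000

0.1000


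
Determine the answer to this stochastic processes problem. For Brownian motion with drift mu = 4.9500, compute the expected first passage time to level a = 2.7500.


Expected first passage time = a/mu
= 2.7500/4.9500
= 0.5556

0.5556


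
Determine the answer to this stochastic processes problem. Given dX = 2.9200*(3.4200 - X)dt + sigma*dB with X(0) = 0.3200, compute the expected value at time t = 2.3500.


E[X(t)] = mu + (X(0) - mu)*exp(-theta*t)
= 3.4200 + (0.3200 - 3.4200)*exp(-2.9200*2.3500)
= 3.4200 + -3.1000 * 0.0010
= 3.4168

3.4168


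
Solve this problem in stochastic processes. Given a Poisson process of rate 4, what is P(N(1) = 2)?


P(N(t)=k) = (lambda*t)^k * exp(-lambda*t) / k!
lambda*t = 4
= 4^2 * exp(-4) / 2!
= 16 * 0.0183 / 2
= 0.1465

0.1465


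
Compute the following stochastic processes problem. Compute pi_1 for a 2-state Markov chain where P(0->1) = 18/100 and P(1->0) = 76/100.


Stationary distribution: pi_0 = p10/(p01+p10), pi_1 = p01/(p01+p10)
p01 = 0.1800, p10 = 0.7600
pi_1 = 0.1915

0.1915


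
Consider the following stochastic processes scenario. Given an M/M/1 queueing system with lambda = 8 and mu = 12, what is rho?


rho = lambda/mu
= 8/12
= 0.6667

0.6667


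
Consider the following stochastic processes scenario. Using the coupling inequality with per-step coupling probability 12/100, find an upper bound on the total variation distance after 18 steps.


TV distance bound <= (1-delta)^n
= (1 - 0.1200)^18
= 0.8800^18
= 0.1002

0.1002


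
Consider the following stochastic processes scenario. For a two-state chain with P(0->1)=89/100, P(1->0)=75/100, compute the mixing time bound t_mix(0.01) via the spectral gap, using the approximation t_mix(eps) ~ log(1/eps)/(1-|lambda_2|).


lambda_2 = |1 - p01 - p10| = |1 - 0.8900 - 0.7500| = 0.6400
t_mix ~ log(1/eps)/(1 - |lambda_2|)
= log(100)/(1 - 0.6400) = 4.6052/0.3600
= 12.7921

12.7921


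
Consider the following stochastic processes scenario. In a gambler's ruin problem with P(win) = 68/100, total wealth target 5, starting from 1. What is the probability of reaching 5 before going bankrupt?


Gambler's ruin formula:
r = q/p = 0.3200/0.6800 = 0.4706
P(win) = (1 - r^i)/(1 - r^N)
= (1 - 0.4706^1)/(1 - 0.4706^5)
= 0.5419

0.5419


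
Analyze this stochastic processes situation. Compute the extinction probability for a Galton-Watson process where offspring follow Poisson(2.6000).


Since mu = 2.6000 > 1, extinction prob q < 1.
Solve s = exp(mu*(s-1)) iteratively.
q = 0.0951

0.0951


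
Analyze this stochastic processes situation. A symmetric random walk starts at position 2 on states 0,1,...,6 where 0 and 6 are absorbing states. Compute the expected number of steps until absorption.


For symmetric RW on 0,...,N with absorbing barriers, E(i) = i*(N-i)
E(2) = 2 * 4 = 8

8


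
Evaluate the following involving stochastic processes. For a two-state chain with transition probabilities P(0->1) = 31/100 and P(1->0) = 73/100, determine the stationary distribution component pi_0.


Stationary distribution: pi_0 = p10/(p01+p10), pi_1 = p01/(p01+p10)
p01 = 0.3100, p10 = 0.7300
pi_0 = 0.7019

0.7019


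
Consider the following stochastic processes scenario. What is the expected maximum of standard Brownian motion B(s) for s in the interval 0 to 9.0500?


E(max B(s)) = sqrt(2t/pi)
= sqrt(2*9.0500/pi)
= sqrt(5.7614)
= 2.4003

2.4003


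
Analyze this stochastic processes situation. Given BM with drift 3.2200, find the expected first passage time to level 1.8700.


Expected first passage time = a/mu
= 1.8700/3.2200
= 0.5807

0.5807


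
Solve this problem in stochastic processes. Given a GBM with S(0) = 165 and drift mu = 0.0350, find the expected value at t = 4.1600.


E[S(t)] = S(0) * exp(mu * t)
= 165 * exp(0.0350 * 4.1600)
= 165 * 1.1567
= 190.8610

190.8610


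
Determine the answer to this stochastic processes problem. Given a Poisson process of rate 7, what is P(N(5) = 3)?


P(N(t)=k) = (lambda*t)^k * exp(-lambda*t) / k!
lambda*t = 35
= 35^3 * exp(-35) / 3!
= 42875 * 6.3051e-16 / 6
= 4.5055e-12

4.5055e-12


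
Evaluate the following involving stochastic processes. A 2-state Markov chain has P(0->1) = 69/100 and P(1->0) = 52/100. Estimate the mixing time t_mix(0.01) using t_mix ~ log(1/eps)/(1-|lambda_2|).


lambda_2 = |1 - p01 - p10| = |1 - 0.6900 - 0.5200| = 0.2100
t_mix ~ log(1/eps)/(1 - |lambda_2|)
= log(100)/(1 - 0.2100) = 4.6052/0.7900
= 5.8293

5.8293


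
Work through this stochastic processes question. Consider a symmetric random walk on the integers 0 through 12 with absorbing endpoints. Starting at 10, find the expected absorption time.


For symmetric RW on 0,...,N with absorbing barriers, E(i) = i*(N-i)
E(10) = 10 * 2 = 20

20


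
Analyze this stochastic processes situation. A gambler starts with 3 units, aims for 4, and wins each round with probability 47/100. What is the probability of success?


Gambler's ruin formula:
r = q/p = 0.5300/0.4700 = 1.1277
P(win) = (1 - r^i)/(1 - r^N)
= (1 - 1.1277^3)/(1 - 1.1277^4)
= 0.7033

0.7033


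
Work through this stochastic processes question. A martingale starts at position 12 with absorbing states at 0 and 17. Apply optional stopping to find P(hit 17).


By optional stopping theorem: E(M at tau) = M(0) = 12
P(hit 17)*17 + P(hit 0)*0 = 12
P(hit 17) = (12 - 0)/(17 - 0) = 12/17 = 0.7059

0.7059


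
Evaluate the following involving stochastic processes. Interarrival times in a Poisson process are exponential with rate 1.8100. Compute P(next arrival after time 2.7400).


P(X > t) = exp(-lambda * t)
= exp(-1.8100 * 2.7400)
= exp(-4.9594) = 0.0070

0.0070


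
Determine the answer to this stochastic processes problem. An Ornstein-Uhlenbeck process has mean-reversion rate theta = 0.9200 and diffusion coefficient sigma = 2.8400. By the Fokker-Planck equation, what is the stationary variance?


Stationary variance = sigma^2 / (2*theta)
= 2.8400^2 / (2*0.9200)
= 8.0656 / 1.8400
= 4.3835

4.3835


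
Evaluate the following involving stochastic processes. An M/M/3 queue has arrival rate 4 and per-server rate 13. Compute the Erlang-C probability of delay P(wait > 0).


a = lambda/mu = 0.3077
rho = a/c = 0.1026
Erlang-C formula applied:
C(c,a) = 0.0040

0.0040


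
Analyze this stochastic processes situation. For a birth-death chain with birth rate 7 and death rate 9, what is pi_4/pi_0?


For birth-death process, pi_n/pi_0 = (lambda/mu)^n
= (7/9)^4
= 0.3660

0.3660


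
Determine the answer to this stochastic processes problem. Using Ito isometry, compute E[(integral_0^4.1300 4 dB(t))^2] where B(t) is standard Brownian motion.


By Ito isometry: E[(int f dB)^2] = int f^2 dt
= 4^2 * 4.1300
= 16 * 4.1300 = 66.0800

66.0800


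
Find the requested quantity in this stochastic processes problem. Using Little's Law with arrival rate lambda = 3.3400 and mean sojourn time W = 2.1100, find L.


Little's Law: L = lambda * W
= 3.3400 * 2.1100
= 7.0474

7.0474


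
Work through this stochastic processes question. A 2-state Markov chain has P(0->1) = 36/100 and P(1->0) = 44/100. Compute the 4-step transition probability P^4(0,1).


Computing P^4 by matrix multiplication.
P = [[0.6400, 0.3600], [0.4400, 0.5600]]
After raising P to the power 4:
P^4(0,1) = 0.4493

0.4493


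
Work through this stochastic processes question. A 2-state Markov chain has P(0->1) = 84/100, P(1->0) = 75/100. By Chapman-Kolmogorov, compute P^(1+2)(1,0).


P^3 = P^1 * P^2
Computing via matrix multiplication of the transition matrix.
Entry (1,0) of P^3 = 0.5686

0.5686


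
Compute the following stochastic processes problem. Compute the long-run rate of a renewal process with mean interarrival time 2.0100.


Long-run renewal rate = 1/E(X)
= 1/2.0100
= 0.4975

0.4975


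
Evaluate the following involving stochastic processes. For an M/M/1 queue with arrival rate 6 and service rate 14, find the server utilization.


rho = lambda/mu
= 6/14
= 0.4286

0.4286


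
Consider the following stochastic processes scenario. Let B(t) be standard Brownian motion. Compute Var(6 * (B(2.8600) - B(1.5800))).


Var(alpha*(B(t)-B(s))) = alpha^2 * (t-s)
= 6^2 * (2.8600 - 1.5800)
= 36 * 1.2800
= 46.0800

46.0800


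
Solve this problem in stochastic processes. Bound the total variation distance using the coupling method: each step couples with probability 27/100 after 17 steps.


TV distance bound <= (1-delta)^n
= (1 - 0.2700)^17
= 0.7300^17
= 0.0047

0.0047


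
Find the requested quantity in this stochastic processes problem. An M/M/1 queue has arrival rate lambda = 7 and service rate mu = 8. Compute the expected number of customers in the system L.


rho = 7/8 = 0.8750
L = rho/(1-rho)
= 0.8750/0.1250
= 7.0000

7.0000


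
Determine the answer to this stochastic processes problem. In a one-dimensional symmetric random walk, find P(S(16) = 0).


P(S(16) = 0) = C(16,8) / 4^8
= 12870 / 65536
= 0.1964

0.1964


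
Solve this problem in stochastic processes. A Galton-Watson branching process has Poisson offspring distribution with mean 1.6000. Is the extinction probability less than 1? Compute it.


Since mu = 1.6000 > 1, extinction prob q < 1.
Solve s = exp(mu*(s-1)) iteratively.
q = 0.3580

0.3580


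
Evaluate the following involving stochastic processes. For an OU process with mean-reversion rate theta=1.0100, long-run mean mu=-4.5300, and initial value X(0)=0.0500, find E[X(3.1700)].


E[X(t)] = mu + (X(0) - mu)*exp(-theta*t)
= -4.5300 + (0.0500 - -4.5300)*exp(-1.0100*3.1700)
= -4.5300 + 4.5800 * 0.0407
= -4.3436

-4.3436


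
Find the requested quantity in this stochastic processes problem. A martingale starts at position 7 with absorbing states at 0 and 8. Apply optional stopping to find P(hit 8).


By optional stopping theorem: E(M at tau) = M(0) = 7
P(hit 8)*8 + P(hit 0)*0 = 7
P(hit 8) = (7 - 0)/(8 - 0) = 7/8 = 0.8750

0.8750


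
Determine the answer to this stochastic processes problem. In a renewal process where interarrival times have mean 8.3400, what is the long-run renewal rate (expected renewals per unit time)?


Long-run renewal rate = 1/E(X)
= 1/8.3400
= 0.1199

0.1199


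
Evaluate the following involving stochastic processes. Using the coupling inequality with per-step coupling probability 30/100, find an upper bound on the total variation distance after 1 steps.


TV distance bound <= (1-delta)^n
= (1 - 0.3000)^1
= 0.7000^1
= 0.7000

0.7000


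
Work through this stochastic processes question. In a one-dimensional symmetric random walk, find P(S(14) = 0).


P(S(14) = 0) = C(14,7) / 4^7
= 3432 / 16384
= 0.2095

0.2095


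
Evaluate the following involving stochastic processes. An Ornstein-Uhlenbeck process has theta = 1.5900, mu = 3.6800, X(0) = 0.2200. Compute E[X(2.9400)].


E[X(t)] = mu + (X(0) - mu)*exp(-theta*t)
= 3.6800 + (0.2200 - 3.6800)*exp(-1.5900*2.9400)
= 3.6800 + -3.4600 * 0.0093
= 3.6477

3.6477


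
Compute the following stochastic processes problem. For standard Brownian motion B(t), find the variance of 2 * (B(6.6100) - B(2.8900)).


Var(alpha*(B(t)-B(s))) = alpha^2 * (t-s)
= 2^2 * (6.6100 - 2.8900)
= 4 * 3.7200
= 14.8800

14.8800


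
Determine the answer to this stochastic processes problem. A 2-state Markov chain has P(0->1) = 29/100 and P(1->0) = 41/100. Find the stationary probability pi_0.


Stationary distribution: pi_0 = p10/(p01+p10), pi_1 = p01/(p01+p10)
p01 = 0.2900, p10 = 0.4100
pi_0 = 0.5857

0.5857


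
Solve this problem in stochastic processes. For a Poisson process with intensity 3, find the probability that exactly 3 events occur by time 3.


P(N(t)=k) = (lambda*t)^k * exp(-lambda*t) / k!
lambda*t = 9
= 9^3 * exp(-9) / 3!
= 729 * 1.2341e-04 / 6
= 0.0150

0.0150


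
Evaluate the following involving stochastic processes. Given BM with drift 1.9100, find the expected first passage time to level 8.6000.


Expected first passage time = a/mu
= 8.6000/1.9100
= 4.5026

4.5026


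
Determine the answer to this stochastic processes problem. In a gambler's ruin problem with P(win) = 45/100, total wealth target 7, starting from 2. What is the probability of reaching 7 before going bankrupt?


Gambler's ruin formula:
r = q/p = 0.5500/0.4500 = 1.2222
P(win) = (1 - r^i)/(1 - r^N)
= (1 - 1.2222^2)/(1 - 1.2222^7)
= 0.1606

0.1606


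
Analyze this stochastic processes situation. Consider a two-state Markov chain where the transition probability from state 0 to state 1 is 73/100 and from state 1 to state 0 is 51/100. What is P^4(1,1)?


Computing P^4 by matrix multiplication.
P = [[0.2700, 0.7300], [0.5100, 0.4900]]
After raising P to the power 4:
P^4(1,1) = 0.5901

0.5901


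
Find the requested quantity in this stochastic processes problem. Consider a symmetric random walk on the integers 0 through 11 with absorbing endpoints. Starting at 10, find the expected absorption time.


For symmetric RW on 0,...,N with absorbing barriers, E(i) = i*(N-i)
E(10) = 10 * 1 = 10

10


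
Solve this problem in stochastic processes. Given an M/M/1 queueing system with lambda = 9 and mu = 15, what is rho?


rho = lambda/mu
= 9/15
= 0.6000

0.6000


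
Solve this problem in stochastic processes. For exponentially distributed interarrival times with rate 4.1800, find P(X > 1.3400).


P(X > t) = exp(-lambda * t)
= exp(-4.1800 * 1.3400)
= exp(-5.6012) = 0.0037

0.0037


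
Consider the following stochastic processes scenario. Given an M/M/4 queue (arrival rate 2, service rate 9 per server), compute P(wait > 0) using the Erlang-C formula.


a = lambda/mu = 0.2222
rho = a/c = 0.0556
Erlang-C formula applied:
C(c,a) = 8.6149e-05

8.6149e-05


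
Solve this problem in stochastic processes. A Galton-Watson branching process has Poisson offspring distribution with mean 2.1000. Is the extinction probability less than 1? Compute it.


Since mu = 2.1000 > 1, extinction prob q < 1.
Solve s = exp(mu*(s-1)) iteratively.
q = 0.1779

0.1779


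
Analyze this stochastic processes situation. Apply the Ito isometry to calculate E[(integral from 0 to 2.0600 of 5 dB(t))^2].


By Ito isometry: E[(int f dB)^2] = int f^2 dt
= 5^2 * 2.0600
= 25 * 2.0600 = 51.5000

51.5000


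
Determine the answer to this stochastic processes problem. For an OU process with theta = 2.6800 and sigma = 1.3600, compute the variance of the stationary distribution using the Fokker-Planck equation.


Stationary variance = sigma^2 / (2*theta)
= 1.3600^2 / (2*2.6800)
= 1.8496 / 5.3600
= 0.3451

0.3451


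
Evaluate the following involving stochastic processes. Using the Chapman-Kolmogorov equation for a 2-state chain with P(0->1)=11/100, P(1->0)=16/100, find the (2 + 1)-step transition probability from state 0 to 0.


P^3 = P^2 * P^1
Computing via matrix multiplication of the transition matrix.
Entry (0,0) of P^3 = 0.7511

0.7511


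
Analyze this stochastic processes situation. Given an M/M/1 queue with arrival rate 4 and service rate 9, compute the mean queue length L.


rho = 4/9 = 0.4444
L = rho/(1-rho)
= 0.4444/0.5556
= 0.8000

0.8000


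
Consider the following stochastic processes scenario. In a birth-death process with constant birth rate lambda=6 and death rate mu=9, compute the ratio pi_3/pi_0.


For birth-death process, pi_n/pi_0 = (lambda/mu)^n
= (6/9)^3
= 0.2963

0.2963


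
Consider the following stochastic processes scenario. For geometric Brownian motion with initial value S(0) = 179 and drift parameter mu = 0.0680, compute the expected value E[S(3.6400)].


E[S(t)] = S(0) * exp(mu * t)
= 179 * exp(0.0680 * 3.6400)
= 179 * 1.2808
= 229.2713

229.2713


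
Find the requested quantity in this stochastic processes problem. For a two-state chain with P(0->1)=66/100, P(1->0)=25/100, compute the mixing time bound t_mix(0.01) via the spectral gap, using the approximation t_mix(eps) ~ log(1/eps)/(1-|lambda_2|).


lambda_2 = |1 - p01 - p10| = |1 - 0.6600 - 0.2500| = 0.0900
t_mix ~ log(1/eps)/(1 - |lambda_2|)
= log(100)/(1 - 0.0900) = 4.6052/0.9100
= 5.0606

5.0606


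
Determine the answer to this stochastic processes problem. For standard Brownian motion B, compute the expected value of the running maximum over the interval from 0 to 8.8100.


E(max B(s)) = sqrt(2t/pi)
= sqrt(2*8.8100/pi)
= sqrt(5.6086)
= 2.3683

2.3683


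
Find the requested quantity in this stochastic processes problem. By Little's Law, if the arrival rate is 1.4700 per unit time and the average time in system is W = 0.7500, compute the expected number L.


Little's Law: L = lambda * W
= 1.4700 * 0.7500
= 1.1025

1.1025


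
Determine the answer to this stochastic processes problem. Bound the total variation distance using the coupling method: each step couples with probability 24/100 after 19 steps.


TV distance bound <= (1-delta)^n
= (1 - 0.2400)^19
= 0.7600^19
= 0.0054

0.0054


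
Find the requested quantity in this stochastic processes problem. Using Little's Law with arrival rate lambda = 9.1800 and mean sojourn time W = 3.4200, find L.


Little's Law: L = lambda * W
= 9.1800 * 3.4200
= 31.3956

31.3956


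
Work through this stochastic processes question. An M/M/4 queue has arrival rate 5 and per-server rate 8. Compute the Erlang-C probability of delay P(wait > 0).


a = lambda/mu = 0.6250
rho = a/c = 0.1562
Erlang-C formula applied:
C(c,a) = 0.0040

0.0040


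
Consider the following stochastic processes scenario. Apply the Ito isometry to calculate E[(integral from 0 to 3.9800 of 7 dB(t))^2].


By Ito isometry: E[(int f dB)^2] = int f^2 dt
= 7^2 * 3.9800
= 49 * 3.9800 = 195.0200

195.0200


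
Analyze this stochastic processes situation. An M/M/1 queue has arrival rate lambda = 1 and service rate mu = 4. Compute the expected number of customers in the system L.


rho = 1/4 = 0.2500
L = rho/(1-rho)
= 0.2500/0.7500
= 0.3333

0.3333


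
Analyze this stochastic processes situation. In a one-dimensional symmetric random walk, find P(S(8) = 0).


P(S(8) = 0) = C(8,4) / 4^4
= 70 / 256
= 0.2734

0.2734


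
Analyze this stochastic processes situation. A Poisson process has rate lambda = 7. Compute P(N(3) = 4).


P(N(t)=k) = (lambda*t)^k * exp(-lambda*t) / k!
lambda*t = 21
= 21^4 * exp(-21) / 4!
= 194481 * 7.5826e-10 / 24
= 6.1444e-06

6.1444e-06


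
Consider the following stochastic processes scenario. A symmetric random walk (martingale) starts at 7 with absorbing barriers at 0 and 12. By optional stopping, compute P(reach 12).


By optional stopping theorem: E(M at tau) = M(0) = 7
P(hit 12)*12 + P(hit 0)*0 = 7
P(hit 12) = (7 - 0)/(12 - 0) = 7/12 = 0.5833

0.5833


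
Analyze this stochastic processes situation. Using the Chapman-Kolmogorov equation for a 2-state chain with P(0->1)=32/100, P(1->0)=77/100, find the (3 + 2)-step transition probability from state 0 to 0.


P^5 = P^3 * P^2
Computing via matrix multiplication of the transition matrix.
Entry (0,0) of P^5 = 0.7064

0.7064


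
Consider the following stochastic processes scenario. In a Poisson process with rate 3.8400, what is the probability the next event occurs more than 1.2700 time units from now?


P(X > t) = exp(-lambda * t)
= exp(-3.8400 * 1.2700)
= exp(-4.8768) = 0.0076

0.0076


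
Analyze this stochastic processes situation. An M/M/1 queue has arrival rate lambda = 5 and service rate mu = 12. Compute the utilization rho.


rho = lambda/mu
= 5/12
= 0.4167

0.4167


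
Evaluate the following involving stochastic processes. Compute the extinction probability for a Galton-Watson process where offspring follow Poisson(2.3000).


Since mu = 2.3000 > 1, extinction prob q < 1.
Solve s = exp(mu*(s-1)) iteratively.
q = 0.1376

0.1376


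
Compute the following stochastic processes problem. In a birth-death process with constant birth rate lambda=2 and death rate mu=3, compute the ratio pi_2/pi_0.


For birth-death process, pi_n/pi_0 = (lambda/mu)^n
= (2/3)^2
= 0.4444

0.4444


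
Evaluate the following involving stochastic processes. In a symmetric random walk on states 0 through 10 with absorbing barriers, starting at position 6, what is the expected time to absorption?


For symmetric RW on 0,...,N with absorbing barriers, E(i) = i*(N-i)
E(6) = 6 * 4 = 24

24


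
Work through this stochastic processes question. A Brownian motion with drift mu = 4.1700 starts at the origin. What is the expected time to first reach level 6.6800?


Expected first passage time = a/mu
= 6.6800/4.1700
= 1.6019

1.6019


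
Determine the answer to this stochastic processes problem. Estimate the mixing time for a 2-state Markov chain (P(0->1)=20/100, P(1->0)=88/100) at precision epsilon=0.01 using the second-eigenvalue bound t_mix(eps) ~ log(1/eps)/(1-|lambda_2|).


lambda_2 = |1 - p01 - p10| = |1 - 0.2000 - 0.8800| = 0.0800
t_mix ~ log(1/eps)/(1 - |lambda_2|)
= log(100)/(1 - 0.0800) = 4.6052/0.9200
= 5.0056

5.0056


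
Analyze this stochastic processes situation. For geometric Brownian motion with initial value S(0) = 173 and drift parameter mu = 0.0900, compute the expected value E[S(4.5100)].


E[S(t)] = S(0) * exp(mu * t)
= 173 * exp(0.0900 * 4.5100)
= 173 * 1.5007
= 259.6129

259.6129


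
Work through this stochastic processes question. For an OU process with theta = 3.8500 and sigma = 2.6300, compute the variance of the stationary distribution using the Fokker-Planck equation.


Stationary variance = sigma^2 / (2*theta)
= 2.6300^2 / (2*3.8500)
= 6.9169 / 7.7000
= 0.8983

0.8983


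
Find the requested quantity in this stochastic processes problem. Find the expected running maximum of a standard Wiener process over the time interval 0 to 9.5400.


E(max B(s)) = sqrt(2t/pi)
= sqrt(2*9.5400/pi)
= sqrt(6.0734)
= 2.4644

2.4644


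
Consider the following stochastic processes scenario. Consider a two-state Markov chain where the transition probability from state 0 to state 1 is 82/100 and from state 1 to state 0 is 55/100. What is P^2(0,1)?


Computing P^2 by matrix multiplication.
P = [[0.1800, 0.8200], [0.5500, 0.4500]]
After raising P to the power 2:
P^2(0,1) = 0.5166

0.5166


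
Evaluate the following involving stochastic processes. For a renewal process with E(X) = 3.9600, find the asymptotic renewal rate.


Long-run renewal rate = 1/E(X)
= 1/3.9600
= 0.2525

0.2525


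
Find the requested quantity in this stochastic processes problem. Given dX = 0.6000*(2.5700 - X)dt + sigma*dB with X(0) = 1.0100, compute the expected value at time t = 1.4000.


E[X(t)] = mu + (X(0) - mu)*exp(-theta*t)
= 2.5700 + (1.0100 - 2.5700)*exp(-0.6000*1.4000)
= 2.5700 + -1.5600 * 0.4317
= 1.8965

1.8965


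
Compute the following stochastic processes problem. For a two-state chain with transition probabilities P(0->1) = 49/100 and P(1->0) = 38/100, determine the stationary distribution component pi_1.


Stationary distribution: pi_0 = p10/(p01+p10), pi_1 = p01/(p01+p10)
p01 = 0.4900, p10 = 0.3800
pi_1 = 0.5632

0.5632


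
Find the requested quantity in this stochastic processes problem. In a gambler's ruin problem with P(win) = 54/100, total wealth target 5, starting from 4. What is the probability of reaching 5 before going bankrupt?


Gambler's ruin formula:
r = q/p = 0.4600/0.5400 = 0.8519
P(win) = (1 - r^i)/(1 - r^N)
= (1 - 0.8519^4)/(1 - 0.8519^5)
= 0.8585

0.8585


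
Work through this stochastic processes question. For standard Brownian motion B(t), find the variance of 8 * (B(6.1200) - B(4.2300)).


Var(alpha*(B(t)-B(s))) = alpha^2 * (t-s)
= 8^2 * (6.1200 - 4.2300)
= 64 * 1.8900
= 120.9600

120.9600


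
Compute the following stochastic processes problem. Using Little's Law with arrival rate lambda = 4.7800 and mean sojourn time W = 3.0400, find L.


Little's Law: L = lambda * W
= 4.7800 * 3.0400
= 14.5312

14.5312


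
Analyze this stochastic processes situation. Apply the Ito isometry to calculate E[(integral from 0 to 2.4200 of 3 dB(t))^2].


By Ito isometry: E[(int f dB)^2] = int f^2 dt
= 3^2 * 2.4200
= 9 * 2.4200 = 21.7800

21.7800


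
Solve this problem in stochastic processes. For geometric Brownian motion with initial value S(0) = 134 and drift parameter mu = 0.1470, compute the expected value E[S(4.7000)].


E[S(t)] = S(0) * exp(mu * t)
= 134 * exp(0.1470 * 4.7000)
= 134 * 1.9955
= 267.3984

267.3984


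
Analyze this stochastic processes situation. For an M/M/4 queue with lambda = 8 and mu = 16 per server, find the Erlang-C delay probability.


a = lambda/mu = 0.5000
rho = a/c = 0.1250
Erlang-C formula applied:
C(c,a) = 0.0018

0.0018


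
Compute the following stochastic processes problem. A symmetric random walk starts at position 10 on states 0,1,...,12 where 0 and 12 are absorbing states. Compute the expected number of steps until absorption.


For symmetric RW on 0,...,N with absorbing barriers, E(i) = i*(N-i)
E(10) = 10 * 2 = 20

20


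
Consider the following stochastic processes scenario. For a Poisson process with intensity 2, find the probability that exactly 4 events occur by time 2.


P(N(t)=k) = (lambda*t)^k * exp(-lambda*t) / k!
lambda*t = 4
= 4^4 * exp(-4) / 4!
= 256 * 0.0183 / 24
= 0.1954

0.1954


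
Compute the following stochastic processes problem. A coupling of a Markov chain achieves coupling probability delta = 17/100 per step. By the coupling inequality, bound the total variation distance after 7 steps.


TV distance bound <= (1-delta)^n
= (1 - 0.1700)^7
= 0.8300^7
= 0.2714

0.2714


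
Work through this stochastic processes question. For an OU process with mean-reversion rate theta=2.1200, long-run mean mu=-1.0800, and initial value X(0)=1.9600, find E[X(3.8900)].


E[X(t)] = mu + (X(0) - mu)*exp(-theta*t)
= -1.0800 + (1.9600 - -1.0800)*exp(-2.1200*3.8900)
= -1.0800 + 3.0400 * 2.6210e-04
= -1.0792

-1.0792


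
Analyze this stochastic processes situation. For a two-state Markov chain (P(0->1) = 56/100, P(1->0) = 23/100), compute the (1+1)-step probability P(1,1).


P^2 = P^1 * P^1
Computing via matrix multiplication of the transition matrix.
Entry (1,1) of P^2 = 0.7217

0.7217


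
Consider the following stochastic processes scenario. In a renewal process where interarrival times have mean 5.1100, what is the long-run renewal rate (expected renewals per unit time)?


Long-run renewal rate = 1/E(X)
= 1/5.1100
= 0.1957

0.1957


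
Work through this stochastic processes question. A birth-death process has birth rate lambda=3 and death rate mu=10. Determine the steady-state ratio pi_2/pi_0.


For birth-death process, pi_n/pi_0 = (lambda/mu)^n
= (3/10)^2
= 0.0900

0.0900


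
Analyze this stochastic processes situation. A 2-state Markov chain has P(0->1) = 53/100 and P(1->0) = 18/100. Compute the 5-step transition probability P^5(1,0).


Computing P^5 by matrix multiplication.
P = [[0.4700, 0.5300], [0.1800, 0.8200]]
After raising P to the power 5:
P^5(1,0) = 0.2530

0.2530


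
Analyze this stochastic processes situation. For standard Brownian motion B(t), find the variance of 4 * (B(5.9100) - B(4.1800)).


Var(alpha*(B(t)-B(s))) = alpha^2 * (t-s)
= 4^2 * (5.9100 - 4.1800)
= 16 * 1.7300
= 27.6800

27.6800


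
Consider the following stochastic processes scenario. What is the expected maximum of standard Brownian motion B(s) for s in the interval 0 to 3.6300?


E(max B(s)) = sqrt(2t/pi)
= sqrt(2*3.6300/pi)
= sqrt(2.3109)
= 1.5202

1.5202


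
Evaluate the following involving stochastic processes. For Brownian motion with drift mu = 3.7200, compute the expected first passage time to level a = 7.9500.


Expected first passage time = a/mu
= 7.9500/3.7200
= 2.1371

2.1371


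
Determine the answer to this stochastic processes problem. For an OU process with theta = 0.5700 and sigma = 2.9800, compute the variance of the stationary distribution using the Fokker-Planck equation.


Stationary variance = sigma^2 / (2*theta)
= 2.9800^2 / (2*0.5700)
= 8.8804 / 1.1400
= 7.7898

7.7898


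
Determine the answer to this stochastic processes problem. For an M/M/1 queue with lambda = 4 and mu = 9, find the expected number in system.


rho = 4/9 = 0.4444
L = rho/(1-rho)
= 0.4444/0.5556
= 0.8000

0.8000


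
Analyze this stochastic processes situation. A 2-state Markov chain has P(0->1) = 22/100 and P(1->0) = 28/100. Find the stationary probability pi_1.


Stationary distribution: pi_0 = p10/(p01+p10), pi_1 = p01/(p01+p10)
p01 = 0.2200, p10 = 0.2800
pi_1 = 0.4400

0.4400


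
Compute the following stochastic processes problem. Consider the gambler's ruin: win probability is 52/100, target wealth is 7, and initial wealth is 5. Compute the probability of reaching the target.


Gambler's ruin formula:
r = q/p = 0.4800/0.5200 = 0.9231
P(win) = (1 - r^i)/(1 - r^N)
= (1 - 0.9231^5)/(1 - 0.9231^7)
= 0.7689

0.7689


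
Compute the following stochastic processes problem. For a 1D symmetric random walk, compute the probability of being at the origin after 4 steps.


P(S(4) = 0) = C(4,2) / 4^2
= 6 / 16
= 0.3750

0.3750


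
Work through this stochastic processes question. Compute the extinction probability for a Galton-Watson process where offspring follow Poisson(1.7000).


Since mu = 1.7000 > 1, extinction prob q < 1.
Solve s = exp(mu*(s-1)) iteratively.
q = 0.3088

0.3088


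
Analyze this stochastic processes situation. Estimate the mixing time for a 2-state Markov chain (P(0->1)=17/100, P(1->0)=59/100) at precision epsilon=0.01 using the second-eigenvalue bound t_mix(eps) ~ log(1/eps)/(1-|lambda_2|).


lambda_2 = |1 - p01 - p10| = |1 - 0.1700 - 0.5900| = 0.2400
t_mix ~ log(1/eps)/(1 - |lambda_2|)
= log(100)/(1 - 0.2400) = 4.6052/0.7600
= 6.0594

6.0594


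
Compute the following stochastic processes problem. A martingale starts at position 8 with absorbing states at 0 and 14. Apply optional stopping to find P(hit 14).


By optional stopping theorem: E(M at tau) = M(0) = 8
P(hit 14)*14 + P(hit 0)*0 = 8
P(hit 14) = (8 - 0)/(14 - 0) = 4/7 = 0.5714

0.5714


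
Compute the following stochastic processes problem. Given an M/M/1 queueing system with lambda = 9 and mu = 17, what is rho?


rho = lambda/mu
= 9/17
= 0.5294

0.5294


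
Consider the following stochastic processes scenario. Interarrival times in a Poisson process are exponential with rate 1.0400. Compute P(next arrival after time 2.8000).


P(X > t) = exp(-lambda * t)
= exp(-1.0400 * 2.8000)
= exp(-2.9120) = 0.0544

0.0544


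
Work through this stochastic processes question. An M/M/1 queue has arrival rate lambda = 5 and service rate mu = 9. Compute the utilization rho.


rho = lambda/mu
= 5/9
= 0.5556

0.5556


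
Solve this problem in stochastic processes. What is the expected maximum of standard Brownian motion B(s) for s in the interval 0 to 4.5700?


E(max B(s)) = sqrt(2t/pi)
= sqrt(2*4.5700/pi)
= sqrt(2.9094)
= 1.7057

1.7057


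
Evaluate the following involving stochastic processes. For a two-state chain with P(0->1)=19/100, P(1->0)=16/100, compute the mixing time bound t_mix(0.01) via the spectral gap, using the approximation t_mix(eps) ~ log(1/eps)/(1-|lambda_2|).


lambda_2 = |1 - p01 - p10| = |1 - 0.1900 - 0.1600| = 0.6500
t_mix ~ log(1/eps)/(1 - |lambda_2|)
= log(100)/(1 - 0.6500) = 4.6052/0.3500
= 13.1576

13.1576


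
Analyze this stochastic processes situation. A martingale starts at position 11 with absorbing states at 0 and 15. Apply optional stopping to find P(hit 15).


By optional stopping theorem: E(M at tau) = M(0) = 11
P(hit 15)*15 + P(hit 0)*0 = 11
P(hit 15) = (11 - 0)/(15 - 0) = 11/15 = 0.7333

0.7333


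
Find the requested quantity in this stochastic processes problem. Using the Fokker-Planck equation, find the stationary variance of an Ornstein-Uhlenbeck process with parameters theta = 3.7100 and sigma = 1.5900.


Stationary variance = sigma^2 / (2*theta)
= 1.5900^2 / (2*3.7100)
= 2.5281 / 7.4200
= 0.3407

0.3407


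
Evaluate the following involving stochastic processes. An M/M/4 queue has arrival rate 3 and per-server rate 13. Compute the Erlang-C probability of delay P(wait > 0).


a = lambda/mu = 0.2308
rho = a/c = 0.0577
Erlang-C formula applied:
C(c,a) = 9.9560e-05

9.9560e-05


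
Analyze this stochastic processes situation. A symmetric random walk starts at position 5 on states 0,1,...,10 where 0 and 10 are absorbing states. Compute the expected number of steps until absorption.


For symmetric RW on 0,...,N with absorbing barriers, E(i) = i*(N-i)
E(5) = 5 * 5 = 25

25
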